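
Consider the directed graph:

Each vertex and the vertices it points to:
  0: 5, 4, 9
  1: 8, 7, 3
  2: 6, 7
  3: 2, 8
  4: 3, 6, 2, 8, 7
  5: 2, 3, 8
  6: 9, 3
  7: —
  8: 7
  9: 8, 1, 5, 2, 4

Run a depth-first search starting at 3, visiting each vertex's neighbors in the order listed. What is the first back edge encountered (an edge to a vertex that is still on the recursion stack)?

1->3

DFS from 3 (visiting each vertex's neighbors in the order listed); mark gray on enter, black on exit:
3 gray
  2 gray
    6 gray
      9 gray
        8 gray
          7 gray
          7 black
        8 black
        1 gray
          1→8: 8 black — skip
          1→7: 7 black — skip
          1→3: 3 is gray → back edge
First back edge: 1 → 3.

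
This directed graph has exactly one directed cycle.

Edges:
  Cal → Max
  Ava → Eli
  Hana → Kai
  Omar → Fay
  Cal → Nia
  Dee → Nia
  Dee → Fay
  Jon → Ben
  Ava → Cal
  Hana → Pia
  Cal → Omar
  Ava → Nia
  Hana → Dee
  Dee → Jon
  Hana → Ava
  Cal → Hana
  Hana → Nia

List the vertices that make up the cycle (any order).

DFS with gray/black marking from Hana:
Hana gray
  Dee gray
    Fay gray
    Fay black
    Nia gray
    Nia black
    Jon gray
      Ben gray
      Ben black
    Jon black
  Dee black
  Kai gray
  Kai black
  Ava gray
    Cal gray
      Cal→Hana: Hana is gray → back edge
Back edge closes the cycle Hana → Ava → Cal → Hana; its vertices are {Ava, Cal, Hana}.

Ava, Cal, Hana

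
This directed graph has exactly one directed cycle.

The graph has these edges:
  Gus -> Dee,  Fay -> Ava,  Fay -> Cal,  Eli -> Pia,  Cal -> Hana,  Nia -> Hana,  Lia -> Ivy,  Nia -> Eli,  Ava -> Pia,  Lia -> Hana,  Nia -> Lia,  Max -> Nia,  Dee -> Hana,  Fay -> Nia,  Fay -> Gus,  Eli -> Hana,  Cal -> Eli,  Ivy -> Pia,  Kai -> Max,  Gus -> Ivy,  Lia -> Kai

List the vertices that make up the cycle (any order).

Kai, Lia, Max, Nia

DFS with gray/black marking from Nia:
Nia gray
  Hana gray
  Hana black
  Lia gray
    Kai gray
      Max gray
        Max→Nia: Nia is gray → back edge
Back edge closes the cycle Nia → Lia → Kai → Max → Nia; its vertices are {Kai, Lia, Max, Nia}.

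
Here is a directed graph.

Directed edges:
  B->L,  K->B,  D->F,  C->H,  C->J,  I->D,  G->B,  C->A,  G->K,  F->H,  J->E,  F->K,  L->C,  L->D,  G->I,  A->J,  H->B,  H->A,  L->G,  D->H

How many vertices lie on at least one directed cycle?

9

A vertex is on a directed cycle iff it belongs to a strongly connected component of size ≥ 2 (or has a self-loop).
The vertices on cycles are {B, C, D, F, G, H, I, K, L} — 9 in total.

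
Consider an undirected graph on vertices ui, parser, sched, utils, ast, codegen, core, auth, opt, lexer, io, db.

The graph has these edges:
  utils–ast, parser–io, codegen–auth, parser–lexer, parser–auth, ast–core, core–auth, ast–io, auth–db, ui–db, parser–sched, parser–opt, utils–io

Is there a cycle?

Yes

DFS, tracking each vertex's parent; an edge to a visited non-parent vertex closes a cycle.
Start from codegen:
visit codegen (parent –)
  visit auth (parent codegen)
    visit parser (parent auth)
      visit io (parent parser)
        visit ast (parent io)
          visit core (parent ast)
            core–ast: parent, skip
            core–auth: auth visited and ≠ parent → cycle
Cycle: auth – parser – io – ast – core – auth.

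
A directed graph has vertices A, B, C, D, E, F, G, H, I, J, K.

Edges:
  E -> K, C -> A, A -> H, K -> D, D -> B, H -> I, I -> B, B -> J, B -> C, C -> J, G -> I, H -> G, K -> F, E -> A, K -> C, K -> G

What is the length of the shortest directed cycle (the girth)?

For each vertex v, BFS finds the shortest path from v back to v.
The shortest such closed walk is A → H → I → B → C → A, length 5.

5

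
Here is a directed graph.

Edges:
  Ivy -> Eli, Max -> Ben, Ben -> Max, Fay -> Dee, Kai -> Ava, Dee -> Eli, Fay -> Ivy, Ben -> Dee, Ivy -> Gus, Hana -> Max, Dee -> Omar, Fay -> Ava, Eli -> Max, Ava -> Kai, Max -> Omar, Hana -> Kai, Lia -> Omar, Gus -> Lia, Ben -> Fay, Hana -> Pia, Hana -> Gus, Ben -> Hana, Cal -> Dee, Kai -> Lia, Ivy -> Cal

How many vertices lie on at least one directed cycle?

10

A vertex is on a directed cycle iff it belongs to a strongly connected component of size ≥ 2 (or has a self-loop).
The vertices on cycles are {Ava, Ben, Cal, Dee, Eli, Fay, Ivy, Kai, Max, Hana} — 10 in total.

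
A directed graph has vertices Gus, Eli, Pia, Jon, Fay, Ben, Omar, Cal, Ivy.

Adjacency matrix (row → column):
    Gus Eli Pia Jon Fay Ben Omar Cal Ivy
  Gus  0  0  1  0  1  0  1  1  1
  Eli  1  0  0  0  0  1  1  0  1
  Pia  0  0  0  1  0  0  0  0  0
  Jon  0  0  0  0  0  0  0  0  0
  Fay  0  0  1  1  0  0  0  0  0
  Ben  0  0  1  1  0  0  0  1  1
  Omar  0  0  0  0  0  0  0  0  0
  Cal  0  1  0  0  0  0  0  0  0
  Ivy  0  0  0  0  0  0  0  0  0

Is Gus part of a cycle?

Yes

Gus is on a cycle iff Gus can reach itself via ≥1 edge.
Gus → Cal → Eli → Gus — yes.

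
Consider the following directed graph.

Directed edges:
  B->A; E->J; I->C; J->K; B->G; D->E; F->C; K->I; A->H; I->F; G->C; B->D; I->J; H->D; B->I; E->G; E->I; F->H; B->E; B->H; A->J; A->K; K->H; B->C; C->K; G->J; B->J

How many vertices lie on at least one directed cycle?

9

A vertex is on a directed cycle iff it belongs to a strongly connected component of size ≥ 2 (or has a self-loop).
The vertices on cycles are {C, D, E, F, G, H, I, J, K} — 9 in total.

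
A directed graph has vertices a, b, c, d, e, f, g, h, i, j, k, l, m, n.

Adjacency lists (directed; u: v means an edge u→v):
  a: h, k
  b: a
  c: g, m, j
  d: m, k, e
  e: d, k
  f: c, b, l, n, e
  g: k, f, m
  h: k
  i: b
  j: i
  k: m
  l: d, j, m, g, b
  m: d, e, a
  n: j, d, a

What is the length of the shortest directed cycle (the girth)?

For each vertex v, BFS finds the shortest path from v back to v.
The shortest such closed walk is m → d → m, length 2.

2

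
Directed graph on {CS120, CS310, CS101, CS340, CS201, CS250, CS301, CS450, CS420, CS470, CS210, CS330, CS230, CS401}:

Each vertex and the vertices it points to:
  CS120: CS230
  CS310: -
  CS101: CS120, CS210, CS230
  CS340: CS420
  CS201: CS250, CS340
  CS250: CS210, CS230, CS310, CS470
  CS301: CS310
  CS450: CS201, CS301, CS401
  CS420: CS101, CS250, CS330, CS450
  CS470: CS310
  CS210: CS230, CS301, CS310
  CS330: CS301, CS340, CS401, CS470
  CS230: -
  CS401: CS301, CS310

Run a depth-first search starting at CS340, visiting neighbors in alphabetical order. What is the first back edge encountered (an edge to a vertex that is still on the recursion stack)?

CS330→CS340

DFS from CS340 (visiting neighbors in alphabetical order); mark gray on enter, black on exit:
CS340 gray
  CS420 gray
    CS101 gray
      CS120 gray
        CS230 gray
        CS230 black
      CS120 black
      CS210 gray
        CS210→CS230: CS230 black — skip
        CS301 gray
          CS310 gray
          CS310 black
        CS301 black
        CS210→CS310: CS310 black — skip
      CS210 black
      CS101→CS230: CS230 black — skip
    CS101 black
    CS250 gray
      CS250→CS210: CS210 black — skip
      CS250→CS230: CS230 black — skip
      CS250→CS310: CS310 black — skip
      CS470 gray
        CS470→CS310: CS310 black — skip
      CS470 black
    CS250 black
    CS330 gray
      CS330→CS301: CS301 black — skip
      CS330→CS340: CS340 is gray → back edge
First back edge: CS330 → CS340.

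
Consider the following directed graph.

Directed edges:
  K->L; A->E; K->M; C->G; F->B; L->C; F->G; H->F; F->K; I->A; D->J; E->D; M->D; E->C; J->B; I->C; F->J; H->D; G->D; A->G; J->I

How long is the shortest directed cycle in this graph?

5

For each vertex v, BFS finds the shortest path from v back to v.
The shortest such closed walk is J → I → A → G → D → J, length 5.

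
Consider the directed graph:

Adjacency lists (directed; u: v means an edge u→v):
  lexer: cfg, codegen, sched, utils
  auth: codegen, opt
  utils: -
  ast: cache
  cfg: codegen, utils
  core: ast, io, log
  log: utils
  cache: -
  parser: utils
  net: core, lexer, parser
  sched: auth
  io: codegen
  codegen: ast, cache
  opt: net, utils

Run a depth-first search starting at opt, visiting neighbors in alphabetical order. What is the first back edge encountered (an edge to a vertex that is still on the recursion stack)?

auth→opt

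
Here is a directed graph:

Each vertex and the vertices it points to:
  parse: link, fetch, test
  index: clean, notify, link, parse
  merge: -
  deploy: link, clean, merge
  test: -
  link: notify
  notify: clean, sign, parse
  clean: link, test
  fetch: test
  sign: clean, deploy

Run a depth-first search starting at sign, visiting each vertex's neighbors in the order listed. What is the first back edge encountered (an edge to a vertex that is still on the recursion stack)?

notify→clean

DFS from sign (visiting each vertex's neighbors in the order listed); mark gray on enter, black on exit:
sign gray
  clean gray
    link gray
      notify gray
        notify→clean: clean is gray → back edge
First back edge: notify → clean.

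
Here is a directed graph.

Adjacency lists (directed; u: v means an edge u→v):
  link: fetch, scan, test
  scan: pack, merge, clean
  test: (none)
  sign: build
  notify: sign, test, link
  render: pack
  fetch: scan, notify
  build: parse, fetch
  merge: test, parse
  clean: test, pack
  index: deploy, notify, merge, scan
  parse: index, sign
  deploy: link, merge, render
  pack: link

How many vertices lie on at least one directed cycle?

13

A vertex is on a directed cycle iff it belongs to a strongly connected component of size ≥ 2 (or has a self-loop).
The vertices on cycles are {link, pack, scan, sign, build, clean, fetch, index, merge, parse, deploy, notify, render} — 13 in total.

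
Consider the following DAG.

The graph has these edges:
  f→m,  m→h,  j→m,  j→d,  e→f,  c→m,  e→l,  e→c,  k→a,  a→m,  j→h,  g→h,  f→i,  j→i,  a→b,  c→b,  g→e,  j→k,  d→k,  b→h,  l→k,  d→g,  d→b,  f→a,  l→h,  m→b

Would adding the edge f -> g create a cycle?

Yes

Adding f→g creates a cycle iff g can already reach f.
Path from g: g → e → f.
So g → … → f → g is a cycle.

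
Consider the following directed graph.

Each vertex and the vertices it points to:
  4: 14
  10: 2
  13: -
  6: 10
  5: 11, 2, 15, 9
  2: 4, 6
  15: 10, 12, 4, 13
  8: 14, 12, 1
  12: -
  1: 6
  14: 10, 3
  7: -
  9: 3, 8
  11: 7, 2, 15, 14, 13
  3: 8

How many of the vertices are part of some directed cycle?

8

A vertex is on a directed cycle iff it belongs to a strongly connected component of size ≥ 2 (or has a self-loop).
The vertices on cycles are {1, 2, 3, 4, 6, 8, 10, 14} — 8 in total.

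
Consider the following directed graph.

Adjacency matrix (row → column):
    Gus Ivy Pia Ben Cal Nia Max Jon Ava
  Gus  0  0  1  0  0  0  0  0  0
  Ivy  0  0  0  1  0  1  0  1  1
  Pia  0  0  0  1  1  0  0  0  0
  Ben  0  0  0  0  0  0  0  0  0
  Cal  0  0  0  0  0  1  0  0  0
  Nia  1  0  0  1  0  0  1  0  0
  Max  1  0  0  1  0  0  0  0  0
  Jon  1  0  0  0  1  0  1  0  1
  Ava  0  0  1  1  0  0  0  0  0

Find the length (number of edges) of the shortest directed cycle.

For each vertex v, BFS finds the shortest path from v back to v.
The shortest such closed walk is Cal → Nia → Gus → Pia → Cal, length 4.

4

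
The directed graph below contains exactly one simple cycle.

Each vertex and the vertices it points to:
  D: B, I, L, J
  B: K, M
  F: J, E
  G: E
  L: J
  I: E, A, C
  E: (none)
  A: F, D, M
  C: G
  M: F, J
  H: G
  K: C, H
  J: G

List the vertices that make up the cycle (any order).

A, D, I

DFS with gray/black marking from A:
A gray
  F gray
    J gray
      G gray
        E gray
        E black
      G black
    J black
    F→E: E black — skip
  F black
  D gray
    B gray
      K gray
        C gray
          C→G: G black — skip
        C black
        H gray
          H→G: G black — skip
        H black
      K black
      M gray
        M→F: F black — skip
        M→J: J black — skip
      M black
    B black
    I gray
      I→E: E black — skip
      I→A: A is gray → back edge
Back edge closes the cycle A → D → I → A; its vertices are {A, D, I}.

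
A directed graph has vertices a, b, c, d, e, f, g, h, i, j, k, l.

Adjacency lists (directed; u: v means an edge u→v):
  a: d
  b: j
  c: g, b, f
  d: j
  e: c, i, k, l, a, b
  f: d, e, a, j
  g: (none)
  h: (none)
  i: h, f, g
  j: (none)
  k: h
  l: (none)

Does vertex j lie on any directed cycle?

No

j lies on a cycle iff there is a path from j back to itself.
Exploring from j, it never reaches itself; equivalently, its strongly connected component is a singleton.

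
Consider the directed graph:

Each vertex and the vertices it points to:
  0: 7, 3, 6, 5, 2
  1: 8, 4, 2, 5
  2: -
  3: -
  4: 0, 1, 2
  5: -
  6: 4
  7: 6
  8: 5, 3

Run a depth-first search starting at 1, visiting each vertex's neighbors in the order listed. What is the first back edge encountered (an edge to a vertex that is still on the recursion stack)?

DFS from 1 (visiting each vertex's neighbors in the order listed); mark gray on enter, black on exit:
1 gray
  8 gray
    5 gray
    5 black
    3 gray
    3 black
  8 black
  4 gray
    0 gray
      7 gray
        6 gray
          6→4: 4 is gray → back edge
First back edge: 6 → 4.

6->4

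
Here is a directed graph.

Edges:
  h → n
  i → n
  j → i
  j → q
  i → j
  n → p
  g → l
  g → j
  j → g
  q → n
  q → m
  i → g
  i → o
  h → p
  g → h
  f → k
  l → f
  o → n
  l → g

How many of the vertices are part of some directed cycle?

A vertex is on a directed cycle iff it belongs to a strongly connected component of size ≥ 2 (or has a self-loop).
The vertices on cycles are {g, i, j, l} — 4 in total.

4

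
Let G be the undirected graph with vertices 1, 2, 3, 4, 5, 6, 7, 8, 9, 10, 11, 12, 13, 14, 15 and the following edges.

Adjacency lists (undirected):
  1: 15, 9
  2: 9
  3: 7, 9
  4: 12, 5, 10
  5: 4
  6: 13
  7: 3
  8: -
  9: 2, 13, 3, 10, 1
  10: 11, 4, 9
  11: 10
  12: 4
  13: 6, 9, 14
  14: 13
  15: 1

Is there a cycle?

No

DFS, tracking each vertex's parent; an edge to a visited non-parent vertex closes a cycle.
Start from 10:
visit 10 (parent –)
  visit 11 (parent 10)
    11–10: parent, skip
  visit 4 (parent 10)
    visit 12 (parent 4)
      12–4: parent, skip
    visit 5 (parent 4)
      5–4: parent, skip
    4–10: parent, skip
  visit 9 (parent 10)
    visit 2 (parent 9)
      2–9: parent, skip
    visit 13 (parent 9)
      visit 6 (parent 13)
        6–13: parent, skip
      13–9: parent, skip
      visit 14 (parent 13)
        14–13: parent, skip
    visit 3 (parent 9)
      visit 7 (parent 3)
        7–3: parent, skip
      3–9: parent, skip
    9–10: parent, skip
    visit 1 (parent 9)
      visit 15 (parent 1)
        15–1: parent, skip
      1–9: parent, skip
visit 8 (parent –)
No non-parent visited neighbor found — the graph is a forest.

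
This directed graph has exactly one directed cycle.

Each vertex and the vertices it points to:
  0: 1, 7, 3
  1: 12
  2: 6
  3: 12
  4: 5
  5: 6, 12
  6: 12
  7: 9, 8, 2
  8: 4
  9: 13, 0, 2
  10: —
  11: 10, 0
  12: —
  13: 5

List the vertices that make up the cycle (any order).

DFS with gray/black marking from 0:
0 gray
  1 gray
    12 gray
    12 black
  1 black
  7 gray
    9 gray
      13 gray
        5 gray
          6 gray
            6→12: 12 black — skip
          6 black
          5→12: 12 black — skip
        5 black
      13 black
      9→0: 0 is gray → back edge
Back edge closes the cycle 0 → 7 → 9 → 0; its vertices are {0, 7, 9}.

0, 7, 9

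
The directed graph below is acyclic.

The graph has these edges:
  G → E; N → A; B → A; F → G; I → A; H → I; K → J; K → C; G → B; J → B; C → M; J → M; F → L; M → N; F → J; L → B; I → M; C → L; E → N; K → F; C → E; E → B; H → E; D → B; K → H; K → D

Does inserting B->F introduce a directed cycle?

Yes

Adding B→F creates a cycle iff F can already reach B.
Path from F: F → J → B.
So F → … → B → F is a cycle.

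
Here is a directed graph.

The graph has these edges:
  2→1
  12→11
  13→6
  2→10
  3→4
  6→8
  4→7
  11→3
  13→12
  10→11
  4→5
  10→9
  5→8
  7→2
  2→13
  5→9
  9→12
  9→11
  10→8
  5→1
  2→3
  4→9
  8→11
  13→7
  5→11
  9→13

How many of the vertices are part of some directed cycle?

A vertex is on a directed cycle iff it belongs to a strongly connected component of size ≥ 2 (or has a self-loop).
The vertices on cycles are {2, 3, 4, 5, 6, 7, 8, 9, 10, 11, 12, 13} — 12 in total.

12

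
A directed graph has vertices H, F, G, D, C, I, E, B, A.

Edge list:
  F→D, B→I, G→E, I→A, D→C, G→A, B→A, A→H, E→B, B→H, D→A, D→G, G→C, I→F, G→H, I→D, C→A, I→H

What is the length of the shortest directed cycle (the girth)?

For each vertex v, BFS finds the shortest path from v back to v.
The shortest such closed walk is E → B → I → D → G → E, length 5.

5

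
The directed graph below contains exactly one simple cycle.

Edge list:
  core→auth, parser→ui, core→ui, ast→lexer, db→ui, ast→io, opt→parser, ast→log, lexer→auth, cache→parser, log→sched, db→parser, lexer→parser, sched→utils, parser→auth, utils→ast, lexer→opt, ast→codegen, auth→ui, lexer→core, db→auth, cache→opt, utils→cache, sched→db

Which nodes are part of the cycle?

ast, log, sched, utils

DFS with gray/black marking from utils:
utils gray
  cache gray
    parser gray
      ui gray
      ui black
      auth gray
        auth→ui: ui black — skip
      auth black
    parser black
    opt gray
      opt→parser: parser black — skip
    opt black
  cache black
  ast gray
    io gray
    io black
    lexer gray
      lexer→parser: parser black — skip
      core gray
        core→ui: ui black — skip
        core→auth: auth black — skip
      core black
      lexer→auth: auth black — skip
      lexer→opt: opt black — skip
    lexer black
    log gray
      sched gray
        sched→utils: utils is gray → back edge
Back edge closes the cycle utils → ast → log → sched → utils; its vertices are {ast, log, sched, utils}.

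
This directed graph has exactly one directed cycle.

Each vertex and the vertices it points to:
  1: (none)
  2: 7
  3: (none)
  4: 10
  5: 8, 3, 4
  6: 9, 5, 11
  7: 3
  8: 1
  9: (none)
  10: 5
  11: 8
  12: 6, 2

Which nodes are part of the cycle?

DFS with gray/black marking from 5:
5 gray
  8 gray
    1 gray
    1 black
  8 black
  3 gray
  3 black
  4 gray
    10 gray
      10→5: 5 is gray → back edge
Back edge closes the cycle 5 → 4 → 10 → 5; its vertices are {4, 5, 10}.

4, 5, 10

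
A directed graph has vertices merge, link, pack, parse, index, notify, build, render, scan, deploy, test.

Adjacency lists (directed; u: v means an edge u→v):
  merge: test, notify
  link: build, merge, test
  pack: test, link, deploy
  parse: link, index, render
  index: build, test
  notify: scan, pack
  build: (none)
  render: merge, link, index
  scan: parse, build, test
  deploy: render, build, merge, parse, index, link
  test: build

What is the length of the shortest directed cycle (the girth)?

4

For each vertex v, BFS finds the shortest path from v back to v.
The shortest such closed walk is notify → pack → deploy → merge → notify, length 4.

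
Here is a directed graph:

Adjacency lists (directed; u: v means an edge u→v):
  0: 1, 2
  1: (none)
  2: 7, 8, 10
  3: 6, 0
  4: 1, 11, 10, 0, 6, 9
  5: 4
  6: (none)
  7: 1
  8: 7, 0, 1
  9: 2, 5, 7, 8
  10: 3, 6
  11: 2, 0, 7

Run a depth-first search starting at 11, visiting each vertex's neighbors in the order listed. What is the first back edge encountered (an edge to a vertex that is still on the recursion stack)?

0->2

DFS from 11 (visiting each vertex's neighbors in the order listed); mark gray on enter, black on exit:
11 gray
  2 gray
    7 gray
      1 gray
      1 black
    7 black
    8 gray
      8→7: 7 black — skip
      0 gray
        0→1: 1 black — skip
        0→2: 2 is gray → back edge
First back edge: 0 → 2.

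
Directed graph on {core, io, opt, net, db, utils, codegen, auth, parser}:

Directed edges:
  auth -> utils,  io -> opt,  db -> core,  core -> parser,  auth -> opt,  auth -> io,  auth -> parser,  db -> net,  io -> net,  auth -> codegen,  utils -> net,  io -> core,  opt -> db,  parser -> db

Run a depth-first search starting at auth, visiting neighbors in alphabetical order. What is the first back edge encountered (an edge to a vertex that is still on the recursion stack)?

db->core

DFS from auth (visiting neighbors in alphabetical order); mark gray on enter, black on exit:
auth gray
  codegen gray
  codegen black
  io gray
    core gray
      parser gray
        db gray
          db→core: core is gray → back edge
First back edge: db → core.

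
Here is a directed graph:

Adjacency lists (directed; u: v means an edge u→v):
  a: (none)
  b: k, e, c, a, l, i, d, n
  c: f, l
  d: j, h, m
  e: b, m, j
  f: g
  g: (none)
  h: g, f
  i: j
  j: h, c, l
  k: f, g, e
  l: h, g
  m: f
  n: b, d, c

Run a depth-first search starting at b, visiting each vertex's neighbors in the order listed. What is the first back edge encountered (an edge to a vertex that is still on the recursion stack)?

e->b

DFS from b (visiting each vertex's neighbors in the order listed); mark gray on enter, black on exit:
b gray
  k gray
    f gray
      g gray
      g black
    f black
    k→g: g black — skip
    e gray
      e→b: b is gray → back edge
First back edge: e → b.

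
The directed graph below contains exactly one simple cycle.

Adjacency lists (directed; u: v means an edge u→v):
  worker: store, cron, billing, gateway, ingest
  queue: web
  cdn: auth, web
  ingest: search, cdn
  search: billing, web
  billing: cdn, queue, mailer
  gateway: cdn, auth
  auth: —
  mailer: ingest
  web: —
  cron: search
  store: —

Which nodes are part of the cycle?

DFS with gray/black marking from billing:
billing gray
  cdn gray
    auth gray
    auth black
    web gray
    web black
  cdn black
  queue gray
    queue→web: web black — skip
  queue black
  mailer gray
    ingest gray
      search gray
        search→billing: billing is gray → back edge
Back edge closes the cycle billing → mailer → ingest → search → billing; its vertices are {ingest, mailer, search, billing}.

ingest, mailer, search, billing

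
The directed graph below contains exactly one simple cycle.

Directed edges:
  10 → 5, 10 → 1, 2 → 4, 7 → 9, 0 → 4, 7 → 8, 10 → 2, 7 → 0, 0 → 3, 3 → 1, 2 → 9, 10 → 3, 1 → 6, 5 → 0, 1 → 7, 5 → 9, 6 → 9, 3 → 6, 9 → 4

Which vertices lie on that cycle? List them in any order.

DFS with gray/black marking from 3:
3 gray
  6 gray
    9 gray
      4 gray
      4 black
    9 black
  6 black
  1 gray
    1→6: 6 black — skip
    7 gray
      8 gray
      8 black
      0 gray
        0→4: 4 black — skip
        0→3: 3 is gray → back edge
Back edge closes the cycle 3 → 1 → 7 → 0 → 3; its vertices are {0, 1, 3, 7}.

0, 1, 3, 7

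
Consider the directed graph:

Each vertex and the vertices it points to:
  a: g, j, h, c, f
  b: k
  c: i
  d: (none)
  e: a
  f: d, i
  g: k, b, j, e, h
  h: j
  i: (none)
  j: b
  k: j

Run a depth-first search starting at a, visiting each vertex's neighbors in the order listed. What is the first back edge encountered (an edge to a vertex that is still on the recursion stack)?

DFS from a (visiting each vertex's neighbors in the order listed); mark gray on enter, black on exit:
a gray
  g gray
    k gray
      j gray
        b gray
          b→k: k is gray → back edge
First back edge: b → k.

b->k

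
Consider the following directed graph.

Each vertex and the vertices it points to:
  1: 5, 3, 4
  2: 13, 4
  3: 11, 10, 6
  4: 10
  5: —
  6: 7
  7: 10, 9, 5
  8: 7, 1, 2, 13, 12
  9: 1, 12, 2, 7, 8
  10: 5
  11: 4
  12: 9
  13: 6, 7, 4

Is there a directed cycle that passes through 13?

Yes

13 is on a cycle iff 13 can reach itself via ≥1 edge.
13 → 7 → 9 → 2 → 13 — yes.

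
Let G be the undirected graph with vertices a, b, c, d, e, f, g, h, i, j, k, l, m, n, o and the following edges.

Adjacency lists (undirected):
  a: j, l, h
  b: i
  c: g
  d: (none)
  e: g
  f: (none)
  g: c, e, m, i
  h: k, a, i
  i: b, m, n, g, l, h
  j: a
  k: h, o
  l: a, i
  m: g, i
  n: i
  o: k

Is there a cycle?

Yes

DFS, tracking each vertex's parent; an edge to a visited non-parent vertex closes a cycle.
Start from d:
visit d (parent –)
visit a (parent –)
  visit j (parent a)
    j–a: parent, skip
  visit l (parent a)
    l–a: parent, skip
    visit i (parent l)
      visit b (parent i)
        b–i: parent, skip
      visit m (parent i)
        visit g (parent m)
          visit c (parent g)
            c–g: parent, skip
          visit e (parent g)
            e–g: parent, skip
          g–m: parent, skip
          g–i: i visited and ≠ parent → cycle
Cycle: i – m – g – i.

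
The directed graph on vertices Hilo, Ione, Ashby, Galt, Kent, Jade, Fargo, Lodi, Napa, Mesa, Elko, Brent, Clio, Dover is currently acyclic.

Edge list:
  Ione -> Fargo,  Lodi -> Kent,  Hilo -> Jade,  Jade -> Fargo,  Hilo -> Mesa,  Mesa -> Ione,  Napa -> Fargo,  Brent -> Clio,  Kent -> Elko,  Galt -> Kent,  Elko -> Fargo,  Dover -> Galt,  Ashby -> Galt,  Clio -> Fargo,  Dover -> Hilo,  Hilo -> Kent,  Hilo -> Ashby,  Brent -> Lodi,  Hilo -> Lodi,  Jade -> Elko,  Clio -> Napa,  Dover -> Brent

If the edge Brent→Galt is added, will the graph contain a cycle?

No

Adding Brent→Galt creates a cycle iff Galt can already reach Brent.
Explore from Galt: no path reaches Brent. The graph stays acyclic.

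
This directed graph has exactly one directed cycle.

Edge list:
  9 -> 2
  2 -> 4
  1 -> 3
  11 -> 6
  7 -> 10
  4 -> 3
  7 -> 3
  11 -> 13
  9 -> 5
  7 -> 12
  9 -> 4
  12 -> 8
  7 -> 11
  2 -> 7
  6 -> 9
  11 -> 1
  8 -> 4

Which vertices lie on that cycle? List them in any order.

2, 6, 7, 9, 11

DFS with gray/black marking from 7:
7 gray
  10 gray
  10 black
  11 gray
    13 gray
    13 black
    6 gray
      9 gray
        5 gray
        5 black
        2 gray
          4 gray
            3 gray
            3 black
          4 black
          2→7: 7 is gray → back edge
Back edge closes the cycle 7 → 11 → 6 → 9 → 2 → 7; its vertices are {2, 6, 7, 9, 11}.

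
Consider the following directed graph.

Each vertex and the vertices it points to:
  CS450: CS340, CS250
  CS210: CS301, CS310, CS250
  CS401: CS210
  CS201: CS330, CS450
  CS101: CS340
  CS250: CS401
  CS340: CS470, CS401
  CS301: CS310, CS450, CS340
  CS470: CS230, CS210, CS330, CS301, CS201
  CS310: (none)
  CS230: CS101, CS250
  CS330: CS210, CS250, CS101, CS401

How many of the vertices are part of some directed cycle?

A vertex is on a directed cycle iff it belongs to a strongly connected component of size ≥ 2 (or has a self-loop).
The vertices on cycles are {CS101, CS201, CS210, CS230, CS250, CS301, CS330, CS340, CS401, CS450, CS470} — 11 in total.

11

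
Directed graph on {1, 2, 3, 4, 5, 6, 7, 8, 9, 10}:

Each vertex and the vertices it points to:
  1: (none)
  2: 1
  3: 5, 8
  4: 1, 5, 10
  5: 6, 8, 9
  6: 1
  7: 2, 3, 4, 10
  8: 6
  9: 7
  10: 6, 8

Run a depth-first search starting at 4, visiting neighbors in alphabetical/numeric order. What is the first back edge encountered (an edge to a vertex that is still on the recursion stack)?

3→5

DFS from 4 (visiting neighbors in alphabetical/numeric order); mark gray on enter, black on exit:
4 gray
  1 gray
  1 black
  5 gray
    6 gray
      6→1: 1 black — skip
    6 black
    8 gray
      8→6: 6 black — skip
    8 black
    9 gray
      7 gray
        2 gray
          2→1: 1 black — skip
        2 black
        3 gray
          3→5: 5 is gray → back edge
First back edge: 3 → 5.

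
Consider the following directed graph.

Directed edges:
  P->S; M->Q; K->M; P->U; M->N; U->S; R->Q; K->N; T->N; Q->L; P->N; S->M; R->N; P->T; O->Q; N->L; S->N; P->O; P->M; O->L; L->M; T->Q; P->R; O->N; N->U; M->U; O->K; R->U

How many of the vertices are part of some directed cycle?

6

A vertex is on a directed cycle iff it belongs to a strongly connected component of size ≥ 2 (or has a self-loop).
The vertices on cycles are {L, M, N, Q, S, U} — 6 in total.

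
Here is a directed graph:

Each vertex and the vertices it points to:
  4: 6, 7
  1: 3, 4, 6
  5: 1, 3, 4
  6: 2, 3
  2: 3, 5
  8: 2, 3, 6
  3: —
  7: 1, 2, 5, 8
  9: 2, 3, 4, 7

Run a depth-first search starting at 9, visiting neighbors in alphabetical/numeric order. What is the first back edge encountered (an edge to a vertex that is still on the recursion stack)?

6→2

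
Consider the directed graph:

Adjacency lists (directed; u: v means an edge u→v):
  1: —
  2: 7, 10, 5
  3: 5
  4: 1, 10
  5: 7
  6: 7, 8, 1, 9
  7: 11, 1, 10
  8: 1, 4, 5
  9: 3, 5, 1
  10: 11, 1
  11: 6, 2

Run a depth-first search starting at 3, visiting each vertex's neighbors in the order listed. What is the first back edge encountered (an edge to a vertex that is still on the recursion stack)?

6→7

DFS from 3 (visiting each vertex's neighbors in the order listed); mark gray on enter, black on exit:
3 gray
  5 gray
    7 gray
      11 gray
        6 gray
          6→7: 7 is gray → back edge
First back edge: 6 → 7.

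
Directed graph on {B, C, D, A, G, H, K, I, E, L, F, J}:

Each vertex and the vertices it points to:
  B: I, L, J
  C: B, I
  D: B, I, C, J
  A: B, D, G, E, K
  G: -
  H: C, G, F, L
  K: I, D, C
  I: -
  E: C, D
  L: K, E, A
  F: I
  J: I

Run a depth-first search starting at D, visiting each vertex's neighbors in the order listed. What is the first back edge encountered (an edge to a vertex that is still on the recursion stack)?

DFS from D (visiting each vertex's neighbors in the order listed); mark gray on enter, black on exit:
D gray
  B gray
    I gray
    I black
    L gray
      K gray
        K→I: I black — skip
        K→D: D is gray → back edge
First back edge: K → D.

K→D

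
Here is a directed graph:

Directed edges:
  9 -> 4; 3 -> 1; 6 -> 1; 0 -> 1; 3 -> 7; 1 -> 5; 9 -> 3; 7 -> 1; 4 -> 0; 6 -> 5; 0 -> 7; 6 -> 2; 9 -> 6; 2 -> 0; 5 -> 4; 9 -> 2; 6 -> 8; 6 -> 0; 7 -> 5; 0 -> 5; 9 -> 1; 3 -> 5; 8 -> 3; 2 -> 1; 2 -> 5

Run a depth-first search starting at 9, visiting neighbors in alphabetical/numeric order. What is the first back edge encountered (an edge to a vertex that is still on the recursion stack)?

0->1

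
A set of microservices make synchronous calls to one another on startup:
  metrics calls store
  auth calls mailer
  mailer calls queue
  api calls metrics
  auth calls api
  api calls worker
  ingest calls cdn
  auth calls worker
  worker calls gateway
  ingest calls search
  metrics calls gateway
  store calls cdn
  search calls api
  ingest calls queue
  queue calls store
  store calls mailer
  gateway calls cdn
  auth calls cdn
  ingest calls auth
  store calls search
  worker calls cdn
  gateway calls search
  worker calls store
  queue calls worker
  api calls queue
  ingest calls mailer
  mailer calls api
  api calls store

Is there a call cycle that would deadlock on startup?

Yes

DFS with white/gray/black marking, starting from ingest:
ingest gray
  mailer gray
    queue gray
      store gray
        search gray
          api gray
            worker gray
              cdn gray
              cdn black
              gateway gray
                gateway→search: search is gray → back edge
Back edge found, so a cycle exists: search → api → worker → gateway → search.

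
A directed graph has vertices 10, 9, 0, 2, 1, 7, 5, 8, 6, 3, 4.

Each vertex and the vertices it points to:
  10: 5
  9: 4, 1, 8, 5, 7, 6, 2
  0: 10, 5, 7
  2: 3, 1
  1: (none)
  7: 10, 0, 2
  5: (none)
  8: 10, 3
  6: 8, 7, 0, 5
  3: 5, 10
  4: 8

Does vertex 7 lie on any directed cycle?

Yes

7 is on a cycle iff 7 can reach itself via ≥1 edge.
7 → 0 → 7 — yes.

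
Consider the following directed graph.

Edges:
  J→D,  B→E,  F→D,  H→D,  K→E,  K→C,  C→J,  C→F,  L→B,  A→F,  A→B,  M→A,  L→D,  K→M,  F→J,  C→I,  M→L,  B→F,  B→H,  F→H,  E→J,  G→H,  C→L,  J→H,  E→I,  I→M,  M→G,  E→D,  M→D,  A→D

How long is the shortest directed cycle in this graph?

For each vertex v, BFS finds the shortest path from v back to v.
The shortest such closed walk is I → M → A → B → E → I, length 5.

5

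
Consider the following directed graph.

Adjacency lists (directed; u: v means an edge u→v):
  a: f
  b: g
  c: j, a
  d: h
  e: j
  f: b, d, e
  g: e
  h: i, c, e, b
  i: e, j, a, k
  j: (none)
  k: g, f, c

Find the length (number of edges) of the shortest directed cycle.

For each vertex v, BFS finds the shortest path from v back to v.
The shortest such closed walk is d → h → c → a → f → d, length 5.

5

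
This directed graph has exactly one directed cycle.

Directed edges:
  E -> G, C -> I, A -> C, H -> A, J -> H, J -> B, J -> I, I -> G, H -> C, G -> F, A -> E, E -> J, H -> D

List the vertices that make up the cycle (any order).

A, E, H, J

DFS with gray/black marking from H:
H gray
  D gray
  D black
  C gray
    I gray
      G gray
        F gray
        F black
      G black
    I black
  C black
  A gray
    E gray
      E→G: G black — skip
      J gray
        B gray
        B black
        J→I: I black — skip
        J→H: H is gray → back edge
Back edge closes the cycle H → A → E → J → H; its vertices are {A, E, H, J}.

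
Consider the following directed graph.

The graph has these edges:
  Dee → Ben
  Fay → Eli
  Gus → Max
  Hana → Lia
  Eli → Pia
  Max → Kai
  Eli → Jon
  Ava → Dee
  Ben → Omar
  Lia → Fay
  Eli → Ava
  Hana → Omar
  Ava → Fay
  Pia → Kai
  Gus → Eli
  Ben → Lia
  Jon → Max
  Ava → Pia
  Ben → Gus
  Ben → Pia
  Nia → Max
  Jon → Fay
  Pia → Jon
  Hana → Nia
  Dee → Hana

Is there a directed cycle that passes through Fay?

Yes

Fay is on a cycle iff Fay can reach itself via ≥1 edge.
Fay → Eli → Ava → Fay — yes.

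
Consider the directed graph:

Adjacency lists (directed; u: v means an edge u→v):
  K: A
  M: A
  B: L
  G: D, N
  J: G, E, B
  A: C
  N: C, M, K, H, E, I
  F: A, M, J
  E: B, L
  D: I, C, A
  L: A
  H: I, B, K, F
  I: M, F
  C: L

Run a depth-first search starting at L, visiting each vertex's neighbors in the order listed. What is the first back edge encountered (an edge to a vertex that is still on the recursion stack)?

DFS from L (visiting each vertex's neighbors in the order listed); mark gray on enter, black on exit:
L gray
  A gray
    C gray
      C→L: L is gray → back edge
First back edge: C → L.

C->L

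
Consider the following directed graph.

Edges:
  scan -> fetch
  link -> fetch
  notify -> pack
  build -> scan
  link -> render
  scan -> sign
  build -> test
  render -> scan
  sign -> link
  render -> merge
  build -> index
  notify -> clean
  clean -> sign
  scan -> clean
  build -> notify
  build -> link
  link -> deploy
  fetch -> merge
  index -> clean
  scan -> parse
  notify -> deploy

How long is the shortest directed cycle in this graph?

4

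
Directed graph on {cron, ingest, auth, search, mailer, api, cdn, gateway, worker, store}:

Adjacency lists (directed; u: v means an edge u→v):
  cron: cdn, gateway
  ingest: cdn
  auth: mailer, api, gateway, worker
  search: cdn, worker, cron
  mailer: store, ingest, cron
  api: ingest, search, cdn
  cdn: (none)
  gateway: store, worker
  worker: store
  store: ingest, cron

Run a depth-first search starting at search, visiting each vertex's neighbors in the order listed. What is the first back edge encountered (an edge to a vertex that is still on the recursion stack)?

DFS from search (visiting each vertex's neighbors in the order listed); mark gray on enter, black on exit:
search gray
  cdn gray
  cdn black
  worker gray
    store gray
      ingest gray
        ingest→cdn: cdn black — skip
      ingest black
      cron gray
        cron→cdn: cdn black — skip
        gateway gray
          gateway→store: store is gray → back edge
First back edge: gateway → store.

gateway→store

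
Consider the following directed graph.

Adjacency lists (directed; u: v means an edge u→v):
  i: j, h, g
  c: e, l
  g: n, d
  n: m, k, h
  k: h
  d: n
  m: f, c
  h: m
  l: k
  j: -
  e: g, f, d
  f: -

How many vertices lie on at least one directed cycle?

9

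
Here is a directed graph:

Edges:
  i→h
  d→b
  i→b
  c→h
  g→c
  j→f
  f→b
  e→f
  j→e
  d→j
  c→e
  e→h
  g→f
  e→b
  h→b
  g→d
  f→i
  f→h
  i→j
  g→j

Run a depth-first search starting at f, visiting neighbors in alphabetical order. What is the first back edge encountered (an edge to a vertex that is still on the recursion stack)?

DFS from f (visiting neighbors in alphabetical order); mark gray on enter, black on exit:
f gray
  b gray
  b black
  h gray
    h→b: b black — skip
  h black
  i gray
    i→b: b black — skip
    i→h: h black — skip
    j gray
      e gray
        e→b: b black — skip
        e→f: f is gray → back edge
First back edge: e → f.

e->f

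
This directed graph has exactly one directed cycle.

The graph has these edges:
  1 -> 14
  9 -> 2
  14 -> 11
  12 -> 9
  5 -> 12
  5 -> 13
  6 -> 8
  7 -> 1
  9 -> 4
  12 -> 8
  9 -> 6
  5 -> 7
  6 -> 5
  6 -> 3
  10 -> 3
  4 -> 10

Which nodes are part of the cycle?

5, 6, 9, 12

DFS with gray/black marking from 9:
9 gray
  2 gray
  2 black
  4 gray
    10 gray
      3 gray
      3 black
    10 black
  4 black
  6 gray
    5 gray
      12 gray
        12→9: 9 is gray → back edge
Back edge closes the cycle 9 → 6 → 5 → 12 → 9; its vertices are {5, 6, 9, 12}.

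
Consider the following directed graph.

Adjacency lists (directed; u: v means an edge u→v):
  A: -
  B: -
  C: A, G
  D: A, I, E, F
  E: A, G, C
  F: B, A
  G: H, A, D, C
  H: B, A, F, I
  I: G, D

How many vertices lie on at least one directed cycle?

6

A vertex is on a directed cycle iff it belongs to a strongly connected component of size ≥ 2 (or has a self-loop).
The vertices on cycles are {C, D, E, G, H, I} — 6 in total.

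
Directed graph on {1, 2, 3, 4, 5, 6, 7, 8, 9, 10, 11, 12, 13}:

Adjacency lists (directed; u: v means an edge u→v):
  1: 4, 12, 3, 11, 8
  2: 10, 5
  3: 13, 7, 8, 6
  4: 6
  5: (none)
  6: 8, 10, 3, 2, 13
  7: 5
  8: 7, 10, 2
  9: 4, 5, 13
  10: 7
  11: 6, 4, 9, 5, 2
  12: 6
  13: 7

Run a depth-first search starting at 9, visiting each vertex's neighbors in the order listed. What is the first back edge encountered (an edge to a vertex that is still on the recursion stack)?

DFS from 9 (visiting each vertex's neighbors in the order listed); mark gray on enter, black on exit:
9 gray
  4 gray
    6 gray
      8 gray
        7 gray
          5 gray
          5 black
        7 black
        10 gray
          10→7: 7 black — skip
        10 black
        2 gray
          2→10: 10 black — skip
          2→5: 5 black — skip
        2 black
      8 black
      6→10: 10 black — skip
      3 gray
        13 gray
          13→7: 7 black — skip
        13 black
        3→7: 7 black — skip
        3→8: 8 black — skip
        3→6: 6 is gray → back edge
First back edge: 3 → 6.

3→6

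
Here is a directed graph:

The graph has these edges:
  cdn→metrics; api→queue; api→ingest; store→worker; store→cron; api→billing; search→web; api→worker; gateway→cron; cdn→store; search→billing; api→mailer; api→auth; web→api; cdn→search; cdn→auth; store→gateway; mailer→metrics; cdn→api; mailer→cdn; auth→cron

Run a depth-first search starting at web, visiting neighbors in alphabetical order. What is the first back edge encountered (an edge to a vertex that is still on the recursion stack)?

cdn→api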